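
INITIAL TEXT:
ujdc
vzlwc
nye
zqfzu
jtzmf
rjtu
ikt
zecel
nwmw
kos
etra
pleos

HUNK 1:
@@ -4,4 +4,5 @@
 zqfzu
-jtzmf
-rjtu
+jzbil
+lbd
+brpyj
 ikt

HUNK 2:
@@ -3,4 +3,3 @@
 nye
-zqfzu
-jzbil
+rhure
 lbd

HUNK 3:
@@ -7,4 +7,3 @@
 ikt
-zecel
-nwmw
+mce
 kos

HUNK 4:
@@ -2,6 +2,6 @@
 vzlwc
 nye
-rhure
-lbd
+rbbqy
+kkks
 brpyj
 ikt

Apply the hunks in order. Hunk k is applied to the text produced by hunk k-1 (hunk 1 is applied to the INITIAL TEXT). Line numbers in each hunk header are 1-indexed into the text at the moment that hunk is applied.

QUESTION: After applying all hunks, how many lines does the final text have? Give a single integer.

Answer: 11

Derivation:
Hunk 1: at line 4 remove [jtzmf,rjtu] add [jzbil,lbd,brpyj] -> 13 lines: ujdc vzlwc nye zqfzu jzbil lbd brpyj ikt zecel nwmw kos etra pleos
Hunk 2: at line 3 remove [zqfzu,jzbil] add [rhure] -> 12 lines: ujdc vzlwc nye rhure lbd brpyj ikt zecel nwmw kos etra pleos
Hunk 3: at line 7 remove [zecel,nwmw] add [mce] -> 11 lines: ujdc vzlwc nye rhure lbd brpyj ikt mce kos etra pleos
Hunk 4: at line 2 remove [rhure,lbd] add [rbbqy,kkks] -> 11 lines: ujdc vzlwc nye rbbqy kkks brpyj ikt mce kos etra pleos
Final line count: 11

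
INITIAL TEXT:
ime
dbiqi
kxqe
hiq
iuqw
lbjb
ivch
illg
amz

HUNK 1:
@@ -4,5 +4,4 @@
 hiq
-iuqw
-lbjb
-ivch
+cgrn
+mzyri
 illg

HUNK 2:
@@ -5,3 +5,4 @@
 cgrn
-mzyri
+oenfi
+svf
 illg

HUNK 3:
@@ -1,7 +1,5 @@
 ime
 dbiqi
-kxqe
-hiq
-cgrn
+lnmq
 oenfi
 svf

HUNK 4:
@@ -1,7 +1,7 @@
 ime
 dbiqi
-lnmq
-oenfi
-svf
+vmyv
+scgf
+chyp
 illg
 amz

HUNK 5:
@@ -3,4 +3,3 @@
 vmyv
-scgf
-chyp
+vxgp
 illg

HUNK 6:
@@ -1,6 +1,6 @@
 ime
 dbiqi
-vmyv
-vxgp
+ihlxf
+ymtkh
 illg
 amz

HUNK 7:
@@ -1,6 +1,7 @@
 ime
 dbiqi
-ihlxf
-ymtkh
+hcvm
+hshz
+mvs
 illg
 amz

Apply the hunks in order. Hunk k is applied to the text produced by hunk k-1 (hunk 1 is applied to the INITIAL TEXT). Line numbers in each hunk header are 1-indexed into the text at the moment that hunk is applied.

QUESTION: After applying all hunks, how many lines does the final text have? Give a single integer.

Hunk 1: at line 4 remove [iuqw,lbjb,ivch] add [cgrn,mzyri] -> 8 lines: ime dbiqi kxqe hiq cgrn mzyri illg amz
Hunk 2: at line 5 remove [mzyri] add [oenfi,svf] -> 9 lines: ime dbiqi kxqe hiq cgrn oenfi svf illg amz
Hunk 3: at line 1 remove [kxqe,hiq,cgrn] add [lnmq] -> 7 lines: ime dbiqi lnmq oenfi svf illg amz
Hunk 4: at line 1 remove [lnmq,oenfi,svf] add [vmyv,scgf,chyp] -> 7 lines: ime dbiqi vmyv scgf chyp illg amz
Hunk 5: at line 3 remove [scgf,chyp] add [vxgp] -> 6 lines: ime dbiqi vmyv vxgp illg amz
Hunk 6: at line 1 remove [vmyv,vxgp] add [ihlxf,ymtkh] -> 6 lines: ime dbiqi ihlxf ymtkh illg amz
Hunk 7: at line 1 remove [ihlxf,ymtkh] add [hcvm,hshz,mvs] -> 7 lines: ime dbiqi hcvm hshz mvs illg amz
Final line count: 7

Answer: 7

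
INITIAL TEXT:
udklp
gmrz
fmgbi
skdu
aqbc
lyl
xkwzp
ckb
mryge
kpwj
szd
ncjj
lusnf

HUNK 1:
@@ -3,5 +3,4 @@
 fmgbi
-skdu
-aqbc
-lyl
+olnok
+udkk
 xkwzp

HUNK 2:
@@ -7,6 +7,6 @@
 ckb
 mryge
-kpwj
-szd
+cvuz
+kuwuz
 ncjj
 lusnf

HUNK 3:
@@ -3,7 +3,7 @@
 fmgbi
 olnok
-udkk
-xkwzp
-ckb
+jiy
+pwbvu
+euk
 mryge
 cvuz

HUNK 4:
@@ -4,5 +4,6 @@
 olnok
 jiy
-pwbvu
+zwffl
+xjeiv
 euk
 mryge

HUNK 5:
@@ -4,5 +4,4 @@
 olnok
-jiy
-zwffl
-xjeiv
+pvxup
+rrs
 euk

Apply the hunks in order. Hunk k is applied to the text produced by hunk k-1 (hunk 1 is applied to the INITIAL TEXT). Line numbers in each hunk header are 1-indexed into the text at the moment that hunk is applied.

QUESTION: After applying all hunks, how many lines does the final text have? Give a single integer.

Hunk 1: at line 3 remove [skdu,aqbc,lyl] add [olnok,udkk] -> 12 lines: udklp gmrz fmgbi olnok udkk xkwzp ckb mryge kpwj szd ncjj lusnf
Hunk 2: at line 7 remove [kpwj,szd] add [cvuz,kuwuz] -> 12 lines: udklp gmrz fmgbi olnok udkk xkwzp ckb mryge cvuz kuwuz ncjj lusnf
Hunk 3: at line 3 remove [udkk,xkwzp,ckb] add [jiy,pwbvu,euk] -> 12 lines: udklp gmrz fmgbi olnok jiy pwbvu euk mryge cvuz kuwuz ncjj lusnf
Hunk 4: at line 4 remove [pwbvu] add [zwffl,xjeiv] -> 13 lines: udklp gmrz fmgbi olnok jiy zwffl xjeiv euk mryge cvuz kuwuz ncjj lusnf
Hunk 5: at line 4 remove [jiy,zwffl,xjeiv] add [pvxup,rrs] -> 12 lines: udklp gmrz fmgbi olnok pvxup rrs euk mryge cvuz kuwuz ncjj lusnf
Final line count: 12

Answer: 12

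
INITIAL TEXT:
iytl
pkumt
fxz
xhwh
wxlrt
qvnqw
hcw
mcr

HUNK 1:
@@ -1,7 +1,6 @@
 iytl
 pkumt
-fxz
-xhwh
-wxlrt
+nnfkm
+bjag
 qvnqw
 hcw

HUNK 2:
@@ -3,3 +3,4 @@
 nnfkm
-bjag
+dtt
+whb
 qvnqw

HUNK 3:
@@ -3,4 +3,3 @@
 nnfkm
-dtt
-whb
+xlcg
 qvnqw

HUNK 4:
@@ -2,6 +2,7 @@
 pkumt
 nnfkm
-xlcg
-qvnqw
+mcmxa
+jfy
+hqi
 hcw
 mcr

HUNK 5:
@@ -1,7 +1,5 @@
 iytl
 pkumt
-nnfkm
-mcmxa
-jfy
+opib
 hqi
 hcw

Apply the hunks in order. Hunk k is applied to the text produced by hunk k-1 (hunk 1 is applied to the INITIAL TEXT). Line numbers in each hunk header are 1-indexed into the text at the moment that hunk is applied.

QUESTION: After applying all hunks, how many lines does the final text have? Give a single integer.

Answer: 6

Derivation:
Hunk 1: at line 1 remove [fxz,xhwh,wxlrt] add [nnfkm,bjag] -> 7 lines: iytl pkumt nnfkm bjag qvnqw hcw mcr
Hunk 2: at line 3 remove [bjag] add [dtt,whb] -> 8 lines: iytl pkumt nnfkm dtt whb qvnqw hcw mcr
Hunk 3: at line 3 remove [dtt,whb] add [xlcg] -> 7 lines: iytl pkumt nnfkm xlcg qvnqw hcw mcr
Hunk 4: at line 2 remove [xlcg,qvnqw] add [mcmxa,jfy,hqi] -> 8 lines: iytl pkumt nnfkm mcmxa jfy hqi hcw mcr
Hunk 5: at line 1 remove [nnfkm,mcmxa,jfy] add [opib] -> 6 lines: iytl pkumt opib hqi hcw mcr
Final line count: 6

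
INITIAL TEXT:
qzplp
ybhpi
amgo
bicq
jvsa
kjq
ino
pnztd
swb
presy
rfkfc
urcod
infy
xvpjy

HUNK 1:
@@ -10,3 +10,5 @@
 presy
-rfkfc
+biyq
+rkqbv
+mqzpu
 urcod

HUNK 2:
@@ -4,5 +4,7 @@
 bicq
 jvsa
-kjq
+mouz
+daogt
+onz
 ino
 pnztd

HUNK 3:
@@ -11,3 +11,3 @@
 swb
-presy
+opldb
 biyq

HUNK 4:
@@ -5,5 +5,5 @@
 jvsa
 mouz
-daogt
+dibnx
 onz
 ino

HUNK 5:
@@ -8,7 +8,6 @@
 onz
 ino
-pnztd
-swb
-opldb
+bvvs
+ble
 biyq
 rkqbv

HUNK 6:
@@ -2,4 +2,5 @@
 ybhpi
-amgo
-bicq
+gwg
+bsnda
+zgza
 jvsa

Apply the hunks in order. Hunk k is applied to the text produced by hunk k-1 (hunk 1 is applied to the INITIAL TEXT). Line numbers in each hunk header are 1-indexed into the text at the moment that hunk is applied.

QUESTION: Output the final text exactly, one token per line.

Hunk 1: at line 10 remove [rfkfc] add [biyq,rkqbv,mqzpu] -> 16 lines: qzplp ybhpi amgo bicq jvsa kjq ino pnztd swb presy biyq rkqbv mqzpu urcod infy xvpjy
Hunk 2: at line 4 remove [kjq] add [mouz,daogt,onz] -> 18 lines: qzplp ybhpi amgo bicq jvsa mouz daogt onz ino pnztd swb presy biyq rkqbv mqzpu urcod infy xvpjy
Hunk 3: at line 11 remove [presy] add [opldb] -> 18 lines: qzplp ybhpi amgo bicq jvsa mouz daogt onz ino pnztd swb opldb biyq rkqbv mqzpu urcod infy xvpjy
Hunk 4: at line 5 remove [daogt] add [dibnx] -> 18 lines: qzplp ybhpi amgo bicq jvsa mouz dibnx onz ino pnztd swb opldb biyq rkqbv mqzpu urcod infy xvpjy
Hunk 5: at line 8 remove [pnztd,swb,opldb] add [bvvs,ble] -> 17 lines: qzplp ybhpi amgo bicq jvsa mouz dibnx onz ino bvvs ble biyq rkqbv mqzpu urcod infy xvpjy
Hunk 6: at line 2 remove [amgo,bicq] add [gwg,bsnda,zgza] -> 18 lines: qzplp ybhpi gwg bsnda zgza jvsa mouz dibnx onz ino bvvs ble biyq rkqbv mqzpu urcod infy xvpjy

Answer: qzplp
ybhpi
gwg
bsnda
zgza
jvsa
mouz
dibnx
onz
ino
bvvs
ble
biyq
rkqbv
mqzpu
urcod
infy
xvpjy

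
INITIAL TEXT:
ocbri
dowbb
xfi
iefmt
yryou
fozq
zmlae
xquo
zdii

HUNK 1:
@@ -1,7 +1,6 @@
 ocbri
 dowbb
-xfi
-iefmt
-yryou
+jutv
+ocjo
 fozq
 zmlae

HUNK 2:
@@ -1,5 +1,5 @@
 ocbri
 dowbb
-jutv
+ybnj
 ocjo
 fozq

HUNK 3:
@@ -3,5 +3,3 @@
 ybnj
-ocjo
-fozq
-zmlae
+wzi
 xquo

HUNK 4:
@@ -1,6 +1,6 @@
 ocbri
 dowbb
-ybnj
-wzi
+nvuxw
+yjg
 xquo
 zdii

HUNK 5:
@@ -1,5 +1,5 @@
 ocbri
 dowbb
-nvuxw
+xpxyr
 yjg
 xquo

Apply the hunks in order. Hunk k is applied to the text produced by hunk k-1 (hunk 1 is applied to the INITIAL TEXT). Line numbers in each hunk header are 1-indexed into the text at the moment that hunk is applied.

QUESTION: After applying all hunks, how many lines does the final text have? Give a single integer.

Answer: 6

Derivation:
Hunk 1: at line 1 remove [xfi,iefmt,yryou] add [jutv,ocjo] -> 8 lines: ocbri dowbb jutv ocjo fozq zmlae xquo zdii
Hunk 2: at line 1 remove [jutv] add [ybnj] -> 8 lines: ocbri dowbb ybnj ocjo fozq zmlae xquo zdii
Hunk 3: at line 3 remove [ocjo,fozq,zmlae] add [wzi] -> 6 lines: ocbri dowbb ybnj wzi xquo zdii
Hunk 4: at line 1 remove [ybnj,wzi] add [nvuxw,yjg] -> 6 lines: ocbri dowbb nvuxw yjg xquo zdii
Hunk 5: at line 1 remove [nvuxw] add [xpxyr] -> 6 lines: ocbri dowbb xpxyr yjg xquo zdii
Final line count: 6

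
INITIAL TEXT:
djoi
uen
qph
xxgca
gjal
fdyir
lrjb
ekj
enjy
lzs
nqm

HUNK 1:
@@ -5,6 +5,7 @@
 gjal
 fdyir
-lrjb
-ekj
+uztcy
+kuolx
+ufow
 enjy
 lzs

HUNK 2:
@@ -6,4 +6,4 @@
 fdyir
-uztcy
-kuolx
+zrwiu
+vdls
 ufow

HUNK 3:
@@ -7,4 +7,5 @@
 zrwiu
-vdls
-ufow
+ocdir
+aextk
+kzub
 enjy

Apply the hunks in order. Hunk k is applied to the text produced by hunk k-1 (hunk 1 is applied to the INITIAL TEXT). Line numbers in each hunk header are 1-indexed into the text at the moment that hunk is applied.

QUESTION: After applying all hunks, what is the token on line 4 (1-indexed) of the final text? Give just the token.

Answer: xxgca

Derivation:
Hunk 1: at line 5 remove [lrjb,ekj] add [uztcy,kuolx,ufow] -> 12 lines: djoi uen qph xxgca gjal fdyir uztcy kuolx ufow enjy lzs nqm
Hunk 2: at line 6 remove [uztcy,kuolx] add [zrwiu,vdls] -> 12 lines: djoi uen qph xxgca gjal fdyir zrwiu vdls ufow enjy lzs nqm
Hunk 3: at line 7 remove [vdls,ufow] add [ocdir,aextk,kzub] -> 13 lines: djoi uen qph xxgca gjal fdyir zrwiu ocdir aextk kzub enjy lzs nqm
Final line 4: xxgca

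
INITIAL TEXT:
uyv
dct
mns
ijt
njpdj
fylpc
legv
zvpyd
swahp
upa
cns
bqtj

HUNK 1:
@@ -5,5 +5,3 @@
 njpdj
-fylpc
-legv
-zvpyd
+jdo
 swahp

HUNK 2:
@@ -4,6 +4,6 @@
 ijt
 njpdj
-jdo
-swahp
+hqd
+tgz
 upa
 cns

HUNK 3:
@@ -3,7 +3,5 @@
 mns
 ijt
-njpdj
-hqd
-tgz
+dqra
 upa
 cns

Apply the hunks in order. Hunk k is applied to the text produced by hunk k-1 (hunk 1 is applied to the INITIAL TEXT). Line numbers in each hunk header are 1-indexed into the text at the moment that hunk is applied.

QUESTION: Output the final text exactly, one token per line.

Hunk 1: at line 5 remove [fylpc,legv,zvpyd] add [jdo] -> 10 lines: uyv dct mns ijt njpdj jdo swahp upa cns bqtj
Hunk 2: at line 4 remove [jdo,swahp] add [hqd,tgz] -> 10 lines: uyv dct mns ijt njpdj hqd tgz upa cns bqtj
Hunk 3: at line 3 remove [njpdj,hqd,tgz] add [dqra] -> 8 lines: uyv dct mns ijt dqra upa cns bqtj

Answer: uyv
dct
mns
ijt
dqra
upa
cns
bqtj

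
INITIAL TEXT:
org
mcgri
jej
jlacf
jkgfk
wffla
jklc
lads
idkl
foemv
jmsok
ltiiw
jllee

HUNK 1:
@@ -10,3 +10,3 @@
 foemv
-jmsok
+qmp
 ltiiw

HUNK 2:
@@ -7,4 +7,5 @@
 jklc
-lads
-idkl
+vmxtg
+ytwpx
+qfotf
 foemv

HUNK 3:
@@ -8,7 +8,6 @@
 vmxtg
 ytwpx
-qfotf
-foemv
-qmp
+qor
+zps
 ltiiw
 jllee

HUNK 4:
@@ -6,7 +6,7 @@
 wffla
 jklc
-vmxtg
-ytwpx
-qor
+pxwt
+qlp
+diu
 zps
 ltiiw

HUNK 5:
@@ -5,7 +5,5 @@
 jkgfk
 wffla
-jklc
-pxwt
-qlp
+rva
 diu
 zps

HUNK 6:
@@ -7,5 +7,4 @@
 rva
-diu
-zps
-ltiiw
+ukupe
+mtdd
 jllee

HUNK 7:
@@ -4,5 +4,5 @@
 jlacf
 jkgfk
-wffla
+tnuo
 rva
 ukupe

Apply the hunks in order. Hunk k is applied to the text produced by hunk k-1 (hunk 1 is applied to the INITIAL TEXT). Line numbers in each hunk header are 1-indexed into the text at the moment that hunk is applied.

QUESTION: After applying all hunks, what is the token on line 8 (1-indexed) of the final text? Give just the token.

Answer: ukupe

Derivation:
Hunk 1: at line 10 remove [jmsok] add [qmp] -> 13 lines: org mcgri jej jlacf jkgfk wffla jklc lads idkl foemv qmp ltiiw jllee
Hunk 2: at line 7 remove [lads,idkl] add [vmxtg,ytwpx,qfotf] -> 14 lines: org mcgri jej jlacf jkgfk wffla jklc vmxtg ytwpx qfotf foemv qmp ltiiw jllee
Hunk 3: at line 8 remove [qfotf,foemv,qmp] add [qor,zps] -> 13 lines: org mcgri jej jlacf jkgfk wffla jklc vmxtg ytwpx qor zps ltiiw jllee
Hunk 4: at line 6 remove [vmxtg,ytwpx,qor] add [pxwt,qlp,diu] -> 13 lines: org mcgri jej jlacf jkgfk wffla jklc pxwt qlp diu zps ltiiw jllee
Hunk 5: at line 5 remove [jklc,pxwt,qlp] add [rva] -> 11 lines: org mcgri jej jlacf jkgfk wffla rva diu zps ltiiw jllee
Hunk 6: at line 7 remove [diu,zps,ltiiw] add [ukupe,mtdd] -> 10 lines: org mcgri jej jlacf jkgfk wffla rva ukupe mtdd jllee
Hunk 7: at line 4 remove [wffla] add [tnuo] -> 10 lines: org mcgri jej jlacf jkgfk tnuo rva ukupe mtdd jllee
Final line 8: ukupe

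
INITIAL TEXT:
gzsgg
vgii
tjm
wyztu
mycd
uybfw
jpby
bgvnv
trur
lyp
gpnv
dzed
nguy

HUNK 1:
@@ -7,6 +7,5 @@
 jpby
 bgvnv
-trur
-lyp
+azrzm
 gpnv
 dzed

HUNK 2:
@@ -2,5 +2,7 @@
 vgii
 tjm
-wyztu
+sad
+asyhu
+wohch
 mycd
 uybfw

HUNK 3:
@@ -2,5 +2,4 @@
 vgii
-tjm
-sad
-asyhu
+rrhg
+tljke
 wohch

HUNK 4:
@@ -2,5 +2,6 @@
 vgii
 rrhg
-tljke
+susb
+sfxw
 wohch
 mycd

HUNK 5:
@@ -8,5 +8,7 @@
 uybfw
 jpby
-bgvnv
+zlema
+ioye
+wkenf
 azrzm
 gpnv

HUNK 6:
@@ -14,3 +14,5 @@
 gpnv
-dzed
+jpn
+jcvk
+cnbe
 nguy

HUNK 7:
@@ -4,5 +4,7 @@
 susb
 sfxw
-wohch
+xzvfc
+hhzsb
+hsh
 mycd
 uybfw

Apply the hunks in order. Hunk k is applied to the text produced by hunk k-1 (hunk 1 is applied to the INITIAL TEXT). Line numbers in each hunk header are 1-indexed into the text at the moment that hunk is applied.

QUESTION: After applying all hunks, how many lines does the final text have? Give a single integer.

Answer: 20

Derivation:
Hunk 1: at line 7 remove [trur,lyp] add [azrzm] -> 12 lines: gzsgg vgii tjm wyztu mycd uybfw jpby bgvnv azrzm gpnv dzed nguy
Hunk 2: at line 2 remove [wyztu] add [sad,asyhu,wohch] -> 14 lines: gzsgg vgii tjm sad asyhu wohch mycd uybfw jpby bgvnv azrzm gpnv dzed nguy
Hunk 3: at line 2 remove [tjm,sad,asyhu] add [rrhg,tljke] -> 13 lines: gzsgg vgii rrhg tljke wohch mycd uybfw jpby bgvnv azrzm gpnv dzed nguy
Hunk 4: at line 2 remove [tljke] add [susb,sfxw] -> 14 lines: gzsgg vgii rrhg susb sfxw wohch mycd uybfw jpby bgvnv azrzm gpnv dzed nguy
Hunk 5: at line 8 remove [bgvnv] add [zlema,ioye,wkenf] -> 16 lines: gzsgg vgii rrhg susb sfxw wohch mycd uybfw jpby zlema ioye wkenf azrzm gpnv dzed nguy
Hunk 6: at line 14 remove [dzed] add [jpn,jcvk,cnbe] -> 18 lines: gzsgg vgii rrhg susb sfxw wohch mycd uybfw jpby zlema ioye wkenf azrzm gpnv jpn jcvk cnbe nguy
Hunk 7: at line 4 remove [wohch] add [xzvfc,hhzsb,hsh] -> 20 lines: gzsgg vgii rrhg susb sfxw xzvfc hhzsb hsh mycd uybfw jpby zlema ioye wkenf azrzm gpnv jpn jcvk cnbe nguy
Final line count: 20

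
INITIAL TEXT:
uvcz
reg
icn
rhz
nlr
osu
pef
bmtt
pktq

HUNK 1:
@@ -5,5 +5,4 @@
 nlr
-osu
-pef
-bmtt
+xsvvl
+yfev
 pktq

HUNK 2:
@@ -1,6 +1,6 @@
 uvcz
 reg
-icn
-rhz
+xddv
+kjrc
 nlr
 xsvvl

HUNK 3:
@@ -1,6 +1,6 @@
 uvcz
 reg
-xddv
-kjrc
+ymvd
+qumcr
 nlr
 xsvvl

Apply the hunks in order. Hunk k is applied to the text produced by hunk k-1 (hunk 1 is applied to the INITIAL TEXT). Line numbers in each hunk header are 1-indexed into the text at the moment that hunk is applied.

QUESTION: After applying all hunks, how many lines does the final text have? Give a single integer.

Answer: 8

Derivation:
Hunk 1: at line 5 remove [osu,pef,bmtt] add [xsvvl,yfev] -> 8 lines: uvcz reg icn rhz nlr xsvvl yfev pktq
Hunk 2: at line 1 remove [icn,rhz] add [xddv,kjrc] -> 8 lines: uvcz reg xddv kjrc nlr xsvvl yfev pktq
Hunk 3: at line 1 remove [xddv,kjrc] add [ymvd,qumcr] -> 8 lines: uvcz reg ymvd qumcr nlr xsvvl yfev pktq
Final line count: 8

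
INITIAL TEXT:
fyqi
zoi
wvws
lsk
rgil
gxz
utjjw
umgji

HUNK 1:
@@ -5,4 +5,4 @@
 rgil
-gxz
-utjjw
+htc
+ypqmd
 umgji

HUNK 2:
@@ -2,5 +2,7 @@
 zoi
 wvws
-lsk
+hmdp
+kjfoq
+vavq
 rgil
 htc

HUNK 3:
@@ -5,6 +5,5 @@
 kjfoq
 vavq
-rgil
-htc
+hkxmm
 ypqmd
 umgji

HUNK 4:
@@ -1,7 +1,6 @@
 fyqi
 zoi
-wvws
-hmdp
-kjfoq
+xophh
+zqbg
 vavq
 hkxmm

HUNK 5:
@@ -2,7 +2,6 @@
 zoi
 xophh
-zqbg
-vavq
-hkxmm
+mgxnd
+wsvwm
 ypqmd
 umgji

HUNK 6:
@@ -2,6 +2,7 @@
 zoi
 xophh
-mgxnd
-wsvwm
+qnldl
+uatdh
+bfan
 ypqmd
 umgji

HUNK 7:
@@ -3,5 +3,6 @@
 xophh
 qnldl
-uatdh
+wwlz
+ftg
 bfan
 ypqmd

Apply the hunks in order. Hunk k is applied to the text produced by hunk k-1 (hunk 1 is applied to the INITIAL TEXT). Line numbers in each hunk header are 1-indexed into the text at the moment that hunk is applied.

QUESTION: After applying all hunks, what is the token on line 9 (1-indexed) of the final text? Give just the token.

Hunk 1: at line 5 remove [gxz,utjjw] add [htc,ypqmd] -> 8 lines: fyqi zoi wvws lsk rgil htc ypqmd umgji
Hunk 2: at line 2 remove [lsk] add [hmdp,kjfoq,vavq] -> 10 lines: fyqi zoi wvws hmdp kjfoq vavq rgil htc ypqmd umgji
Hunk 3: at line 5 remove [rgil,htc] add [hkxmm] -> 9 lines: fyqi zoi wvws hmdp kjfoq vavq hkxmm ypqmd umgji
Hunk 4: at line 1 remove [wvws,hmdp,kjfoq] add [xophh,zqbg] -> 8 lines: fyqi zoi xophh zqbg vavq hkxmm ypqmd umgji
Hunk 5: at line 2 remove [zqbg,vavq,hkxmm] add [mgxnd,wsvwm] -> 7 lines: fyqi zoi xophh mgxnd wsvwm ypqmd umgji
Hunk 6: at line 2 remove [mgxnd,wsvwm] add [qnldl,uatdh,bfan] -> 8 lines: fyqi zoi xophh qnldl uatdh bfan ypqmd umgji
Hunk 7: at line 3 remove [uatdh] add [wwlz,ftg] -> 9 lines: fyqi zoi xophh qnldl wwlz ftg bfan ypqmd umgji
Final line 9: umgji

Answer: umgji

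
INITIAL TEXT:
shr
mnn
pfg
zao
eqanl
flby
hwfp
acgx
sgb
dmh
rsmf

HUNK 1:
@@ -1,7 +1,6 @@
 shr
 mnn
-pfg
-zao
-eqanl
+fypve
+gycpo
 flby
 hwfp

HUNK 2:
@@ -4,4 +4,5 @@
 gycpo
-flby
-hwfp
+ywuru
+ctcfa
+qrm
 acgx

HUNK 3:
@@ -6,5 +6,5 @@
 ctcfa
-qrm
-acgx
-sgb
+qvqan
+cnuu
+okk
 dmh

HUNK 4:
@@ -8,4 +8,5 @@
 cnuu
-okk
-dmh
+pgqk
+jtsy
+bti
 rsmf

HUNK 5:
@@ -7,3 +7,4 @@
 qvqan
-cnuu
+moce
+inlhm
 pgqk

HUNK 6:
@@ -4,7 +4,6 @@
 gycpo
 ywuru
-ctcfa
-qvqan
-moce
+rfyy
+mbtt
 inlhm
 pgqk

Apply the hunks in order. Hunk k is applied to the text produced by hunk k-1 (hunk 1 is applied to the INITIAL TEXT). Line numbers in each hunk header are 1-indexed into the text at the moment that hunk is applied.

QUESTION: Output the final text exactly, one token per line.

Answer: shr
mnn
fypve
gycpo
ywuru
rfyy
mbtt
inlhm
pgqk
jtsy
bti
rsmf

Derivation:
Hunk 1: at line 1 remove [pfg,zao,eqanl] add [fypve,gycpo] -> 10 lines: shr mnn fypve gycpo flby hwfp acgx sgb dmh rsmf
Hunk 2: at line 4 remove [flby,hwfp] add [ywuru,ctcfa,qrm] -> 11 lines: shr mnn fypve gycpo ywuru ctcfa qrm acgx sgb dmh rsmf
Hunk 3: at line 6 remove [qrm,acgx,sgb] add [qvqan,cnuu,okk] -> 11 lines: shr mnn fypve gycpo ywuru ctcfa qvqan cnuu okk dmh rsmf
Hunk 4: at line 8 remove [okk,dmh] add [pgqk,jtsy,bti] -> 12 lines: shr mnn fypve gycpo ywuru ctcfa qvqan cnuu pgqk jtsy bti rsmf
Hunk 5: at line 7 remove [cnuu] add [moce,inlhm] -> 13 lines: shr mnn fypve gycpo ywuru ctcfa qvqan moce inlhm pgqk jtsy bti rsmf
Hunk 6: at line 4 remove [ctcfa,qvqan,moce] add [rfyy,mbtt] -> 12 lines: shr mnn fypve gycpo ywuru rfyy mbtt inlhm pgqk jtsy bti rsmf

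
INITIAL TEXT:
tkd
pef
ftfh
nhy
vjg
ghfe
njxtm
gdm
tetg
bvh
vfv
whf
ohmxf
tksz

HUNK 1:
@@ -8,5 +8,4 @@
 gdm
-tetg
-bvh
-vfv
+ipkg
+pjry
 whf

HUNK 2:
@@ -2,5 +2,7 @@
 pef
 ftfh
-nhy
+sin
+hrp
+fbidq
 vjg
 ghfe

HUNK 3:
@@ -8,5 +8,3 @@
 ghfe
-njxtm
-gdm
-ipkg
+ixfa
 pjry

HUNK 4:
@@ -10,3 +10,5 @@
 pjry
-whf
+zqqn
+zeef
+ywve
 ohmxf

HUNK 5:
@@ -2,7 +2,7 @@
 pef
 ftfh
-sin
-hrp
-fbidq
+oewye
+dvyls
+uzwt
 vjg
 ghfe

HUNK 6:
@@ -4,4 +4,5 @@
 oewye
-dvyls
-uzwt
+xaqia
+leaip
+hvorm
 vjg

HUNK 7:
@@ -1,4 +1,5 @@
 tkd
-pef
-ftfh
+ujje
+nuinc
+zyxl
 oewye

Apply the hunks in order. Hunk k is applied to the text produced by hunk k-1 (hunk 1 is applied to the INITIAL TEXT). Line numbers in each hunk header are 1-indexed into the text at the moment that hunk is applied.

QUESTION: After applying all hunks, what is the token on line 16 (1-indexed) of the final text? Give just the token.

Answer: ohmxf

Derivation:
Hunk 1: at line 8 remove [tetg,bvh,vfv] add [ipkg,pjry] -> 13 lines: tkd pef ftfh nhy vjg ghfe njxtm gdm ipkg pjry whf ohmxf tksz
Hunk 2: at line 2 remove [nhy] add [sin,hrp,fbidq] -> 15 lines: tkd pef ftfh sin hrp fbidq vjg ghfe njxtm gdm ipkg pjry whf ohmxf tksz
Hunk 3: at line 8 remove [njxtm,gdm,ipkg] add [ixfa] -> 13 lines: tkd pef ftfh sin hrp fbidq vjg ghfe ixfa pjry whf ohmxf tksz
Hunk 4: at line 10 remove [whf] add [zqqn,zeef,ywve] -> 15 lines: tkd pef ftfh sin hrp fbidq vjg ghfe ixfa pjry zqqn zeef ywve ohmxf tksz
Hunk 5: at line 2 remove [sin,hrp,fbidq] add [oewye,dvyls,uzwt] -> 15 lines: tkd pef ftfh oewye dvyls uzwt vjg ghfe ixfa pjry zqqn zeef ywve ohmxf tksz
Hunk 6: at line 4 remove [dvyls,uzwt] add [xaqia,leaip,hvorm] -> 16 lines: tkd pef ftfh oewye xaqia leaip hvorm vjg ghfe ixfa pjry zqqn zeef ywve ohmxf tksz
Hunk 7: at line 1 remove [pef,ftfh] add [ujje,nuinc,zyxl] -> 17 lines: tkd ujje nuinc zyxl oewye xaqia leaip hvorm vjg ghfe ixfa pjry zqqn zeef ywve ohmxf tksz
Final line 16: ohmxf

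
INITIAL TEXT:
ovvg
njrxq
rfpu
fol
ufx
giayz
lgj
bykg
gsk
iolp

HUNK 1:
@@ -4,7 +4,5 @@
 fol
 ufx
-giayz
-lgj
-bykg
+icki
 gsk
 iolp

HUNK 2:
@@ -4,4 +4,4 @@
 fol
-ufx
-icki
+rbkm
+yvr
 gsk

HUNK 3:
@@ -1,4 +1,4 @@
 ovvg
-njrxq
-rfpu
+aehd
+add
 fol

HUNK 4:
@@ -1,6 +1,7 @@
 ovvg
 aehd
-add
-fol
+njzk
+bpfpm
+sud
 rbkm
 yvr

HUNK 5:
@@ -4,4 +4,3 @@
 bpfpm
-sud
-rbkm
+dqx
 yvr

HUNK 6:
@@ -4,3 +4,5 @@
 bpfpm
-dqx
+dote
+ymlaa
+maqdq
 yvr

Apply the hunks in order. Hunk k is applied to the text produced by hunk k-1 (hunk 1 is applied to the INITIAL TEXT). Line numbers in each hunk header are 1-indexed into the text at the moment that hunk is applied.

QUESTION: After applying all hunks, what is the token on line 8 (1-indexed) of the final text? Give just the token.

Answer: yvr

Derivation:
Hunk 1: at line 4 remove [giayz,lgj,bykg] add [icki] -> 8 lines: ovvg njrxq rfpu fol ufx icki gsk iolp
Hunk 2: at line 4 remove [ufx,icki] add [rbkm,yvr] -> 8 lines: ovvg njrxq rfpu fol rbkm yvr gsk iolp
Hunk 3: at line 1 remove [njrxq,rfpu] add [aehd,add] -> 8 lines: ovvg aehd add fol rbkm yvr gsk iolp
Hunk 4: at line 1 remove [add,fol] add [njzk,bpfpm,sud] -> 9 lines: ovvg aehd njzk bpfpm sud rbkm yvr gsk iolp
Hunk 5: at line 4 remove [sud,rbkm] add [dqx] -> 8 lines: ovvg aehd njzk bpfpm dqx yvr gsk iolp
Hunk 6: at line 4 remove [dqx] add [dote,ymlaa,maqdq] -> 10 lines: ovvg aehd njzk bpfpm dote ymlaa maqdq yvr gsk iolp
Final line 8: yvr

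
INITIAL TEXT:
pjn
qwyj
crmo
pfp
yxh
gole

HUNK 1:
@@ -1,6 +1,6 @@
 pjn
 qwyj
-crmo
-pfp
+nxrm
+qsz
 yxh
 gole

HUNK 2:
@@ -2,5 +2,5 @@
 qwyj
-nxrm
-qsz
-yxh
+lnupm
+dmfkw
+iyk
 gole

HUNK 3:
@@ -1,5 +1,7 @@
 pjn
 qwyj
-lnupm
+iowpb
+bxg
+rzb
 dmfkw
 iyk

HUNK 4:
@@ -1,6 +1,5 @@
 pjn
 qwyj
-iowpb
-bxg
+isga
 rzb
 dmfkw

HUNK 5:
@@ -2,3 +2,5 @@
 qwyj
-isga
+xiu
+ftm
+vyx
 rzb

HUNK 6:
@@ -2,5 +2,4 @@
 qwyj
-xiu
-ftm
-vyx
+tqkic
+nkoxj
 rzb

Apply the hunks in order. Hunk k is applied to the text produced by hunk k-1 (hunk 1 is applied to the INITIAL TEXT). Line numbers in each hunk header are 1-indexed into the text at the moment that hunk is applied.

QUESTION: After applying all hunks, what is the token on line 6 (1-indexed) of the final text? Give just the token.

Hunk 1: at line 1 remove [crmo,pfp] add [nxrm,qsz] -> 6 lines: pjn qwyj nxrm qsz yxh gole
Hunk 2: at line 2 remove [nxrm,qsz,yxh] add [lnupm,dmfkw,iyk] -> 6 lines: pjn qwyj lnupm dmfkw iyk gole
Hunk 3: at line 1 remove [lnupm] add [iowpb,bxg,rzb] -> 8 lines: pjn qwyj iowpb bxg rzb dmfkw iyk gole
Hunk 4: at line 1 remove [iowpb,bxg] add [isga] -> 7 lines: pjn qwyj isga rzb dmfkw iyk gole
Hunk 5: at line 2 remove [isga] add [xiu,ftm,vyx] -> 9 lines: pjn qwyj xiu ftm vyx rzb dmfkw iyk gole
Hunk 6: at line 2 remove [xiu,ftm,vyx] add [tqkic,nkoxj] -> 8 lines: pjn qwyj tqkic nkoxj rzb dmfkw iyk gole
Final line 6: dmfkw

Answer: dmfkw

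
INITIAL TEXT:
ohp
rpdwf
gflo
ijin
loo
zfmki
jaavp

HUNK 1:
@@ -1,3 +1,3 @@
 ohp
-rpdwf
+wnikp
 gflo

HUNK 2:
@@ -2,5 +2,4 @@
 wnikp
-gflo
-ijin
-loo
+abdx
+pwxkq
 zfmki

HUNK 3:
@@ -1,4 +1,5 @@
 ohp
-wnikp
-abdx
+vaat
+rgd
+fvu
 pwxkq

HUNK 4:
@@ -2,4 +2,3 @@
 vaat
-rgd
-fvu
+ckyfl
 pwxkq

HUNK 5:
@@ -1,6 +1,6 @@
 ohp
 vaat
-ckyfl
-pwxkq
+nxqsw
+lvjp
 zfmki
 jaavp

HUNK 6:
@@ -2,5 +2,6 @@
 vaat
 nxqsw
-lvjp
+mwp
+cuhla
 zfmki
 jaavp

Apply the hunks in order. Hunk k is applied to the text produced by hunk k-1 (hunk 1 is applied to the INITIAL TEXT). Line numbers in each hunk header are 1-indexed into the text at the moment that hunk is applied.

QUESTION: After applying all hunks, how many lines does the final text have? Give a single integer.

Answer: 7

Derivation:
Hunk 1: at line 1 remove [rpdwf] add [wnikp] -> 7 lines: ohp wnikp gflo ijin loo zfmki jaavp
Hunk 2: at line 2 remove [gflo,ijin,loo] add [abdx,pwxkq] -> 6 lines: ohp wnikp abdx pwxkq zfmki jaavp
Hunk 3: at line 1 remove [wnikp,abdx] add [vaat,rgd,fvu] -> 7 lines: ohp vaat rgd fvu pwxkq zfmki jaavp
Hunk 4: at line 2 remove [rgd,fvu] add [ckyfl] -> 6 lines: ohp vaat ckyfl pwxkq zfmki jaavp
Hunk 5: at line 1 remove [ckyfl,pwxkq] add [nxqsw,lvjp] -> 6 lines: ohp vaat nxqsw lvjp zfmki jaavp
Hunk 6: at line 2 remove [lvjp] add [mwp,cuhla] -> 7 lines: ohp vaat nxqsw mwp cuhla zfmki jaavp
Final line count: 7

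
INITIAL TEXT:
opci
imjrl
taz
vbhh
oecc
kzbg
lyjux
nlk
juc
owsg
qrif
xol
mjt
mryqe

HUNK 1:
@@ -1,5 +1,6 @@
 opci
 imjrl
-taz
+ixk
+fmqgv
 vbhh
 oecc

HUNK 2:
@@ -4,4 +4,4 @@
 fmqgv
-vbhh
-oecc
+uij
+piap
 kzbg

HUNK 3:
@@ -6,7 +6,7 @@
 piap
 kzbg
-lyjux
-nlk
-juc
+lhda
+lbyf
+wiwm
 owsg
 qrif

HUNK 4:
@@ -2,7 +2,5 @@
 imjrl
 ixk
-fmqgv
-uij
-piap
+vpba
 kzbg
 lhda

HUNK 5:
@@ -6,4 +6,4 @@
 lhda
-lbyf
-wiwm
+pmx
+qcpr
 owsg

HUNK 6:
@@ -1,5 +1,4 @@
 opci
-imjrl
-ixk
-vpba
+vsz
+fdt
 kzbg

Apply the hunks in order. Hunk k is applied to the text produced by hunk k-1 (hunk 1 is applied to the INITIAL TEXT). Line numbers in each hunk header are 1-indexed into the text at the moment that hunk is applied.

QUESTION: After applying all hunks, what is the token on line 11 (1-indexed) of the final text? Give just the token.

Hunk 1: at line 1 remove [taz] add [ixk,fmqgv] -> 15 lines: opci imjrl ixk fmqgv vbhh oecc kzbg lyjux nlk juc owsg qrif xol mjt mryqe
Hunk 2: at line 4 remove [vbhh,oecc] add [uij,piap] -> 15 lines: opci imjrl ixk fmqgv uij piap kzbg lyjux nlk juc owsg qrif xol mjt mryqe
Hunk 3: at line 6 remove [lyjux,nlk,juc] add [lhda,lbyf,wiwm] -> 15 lines: opci imjrl ixk fmqgv uij piap kzbg lhda lbyf wiwm owsg qrif xol mjt mryqe
Hunk 4: at line 2 remove [fmqgv,uij,piap] add [vpba] -> 13 lines: opci imjrl ixk vpba kzbg lhda lbyf wiwm owsg qrif xol mjt mryqe
Hunk 5: at line 6 remove [lbyf,wiwm] add [pmx,qcpr] -> 13 lines: opci imjrl ixk vpba kzbg lhda pmx qcpr owsg qrif xol mjt mryqe
Hunk 6: at line 1 remove [imjrl,ixk,vpba] add [vsz,fdt] -> 12 lines: opci vsz fdt kzbg lhda pmx qcpr owsg qrif xol mjt mryqe
Final line 11: mjt

Answer: mjt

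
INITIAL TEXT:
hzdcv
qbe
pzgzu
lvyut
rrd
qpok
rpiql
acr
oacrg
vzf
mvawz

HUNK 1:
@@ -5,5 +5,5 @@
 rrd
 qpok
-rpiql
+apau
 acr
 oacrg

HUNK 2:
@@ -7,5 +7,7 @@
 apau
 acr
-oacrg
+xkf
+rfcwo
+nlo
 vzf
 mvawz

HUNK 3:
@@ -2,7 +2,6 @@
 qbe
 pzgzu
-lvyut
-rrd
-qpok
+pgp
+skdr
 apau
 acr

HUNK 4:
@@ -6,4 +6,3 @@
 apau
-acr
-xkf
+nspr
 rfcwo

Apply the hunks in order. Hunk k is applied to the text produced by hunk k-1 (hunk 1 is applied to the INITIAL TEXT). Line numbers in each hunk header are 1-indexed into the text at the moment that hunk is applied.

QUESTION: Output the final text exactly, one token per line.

Answer: hzdcv
qbe
pzgzu
pgp
skdr
apau
nspr
rfcwo
nlo
vzf
mvawz

Derivation:
Hunk 1: at line 5 remove [rpiql] add [apau] -> 11 lines: hzdcv qbe pzgzu lvyut rrd qpok apau acr oacrg vzf mvawz
Hunk 2: at line 7 remove [oacrg] add [xkf,rfcwo,nlo] -> 13 lines: hzdcv qbe pzgzu lvyut rrd qpok apau acr xkf rfcwo nlo vzf mvawz
Hunk 3: at line 2 remove [lvyut,rrd,qpok] add [pgp,skdr] -> 12 lines: hzdcv qbe pzgzu pgp skdr apau acr xkf rfcwo nlo vzf mvawz
Hunk 4: at line 6 remove [acr,xkf] add [nspr] -> 11 lines: hzdcv qbe pzgzu pgp skdr apau nspr rfcwo nlo vzf mvawz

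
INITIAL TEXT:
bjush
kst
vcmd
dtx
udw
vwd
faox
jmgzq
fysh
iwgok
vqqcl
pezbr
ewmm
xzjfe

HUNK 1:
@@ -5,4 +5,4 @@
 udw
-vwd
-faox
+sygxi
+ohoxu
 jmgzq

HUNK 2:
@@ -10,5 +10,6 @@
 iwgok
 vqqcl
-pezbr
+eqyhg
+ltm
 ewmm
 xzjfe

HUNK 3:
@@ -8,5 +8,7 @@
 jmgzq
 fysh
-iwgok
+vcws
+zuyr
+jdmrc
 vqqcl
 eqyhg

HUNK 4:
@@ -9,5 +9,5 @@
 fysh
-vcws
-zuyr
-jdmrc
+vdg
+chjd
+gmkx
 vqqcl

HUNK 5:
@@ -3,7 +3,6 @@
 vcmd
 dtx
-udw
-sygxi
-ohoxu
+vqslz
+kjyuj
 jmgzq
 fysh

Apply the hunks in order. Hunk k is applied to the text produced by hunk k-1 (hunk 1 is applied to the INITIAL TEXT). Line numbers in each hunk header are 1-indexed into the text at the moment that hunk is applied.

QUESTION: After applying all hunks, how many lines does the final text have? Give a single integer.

Answer: 16

Derivation:
Hunk 1: at line 5 remove [vwd,faox] add [sygxi,ohoxu] -> 14 lines: bjush kst vcmd dtx udw sygxi ohoxu jmgzq fysh iwgok vqqcl pezbr ewmm xzjfe
Hunk 2: at line 10 remove [pezbr] add [eqyhg,ltm] -> 15 lines: bjush kst vcmd dtx udw sygxi ohoxu jmgzq fysh iwgok vqqcl eqyhg ltm ewmm xzjfe
Hunk 3: at line 8 remove [iwgok] add [vcws,zuyr,jdmrc] -> 17 lines: bjush kst vcmd dtx udw sygxi ohoxu jmgzq fysh vcws zuyr jdmrc vqqcl eqyhg ltm ewmm xzjfe
Hunk 4: at line 9 remove [vcws,zuyr,jdmrc] add [vdg,chjd,gmkx] -> 17 lines: bjush kst vcmd dtx udw sygxi ohoxu jmgzq fysh vdg chjd gmkx vqqcl eqyhg ltm ewmm xzjfe
Hunk 5: at line 3 remove [udw,sygxi,ohoxu] add [vqslz,kjyuj] -> 16 lines: bjush kst vcmd dtx vqslz kjyuj jmgzq fysh vdg chjd gmkx vqqcl eqyhg ltm ewmm xzjfe
Final line count: 16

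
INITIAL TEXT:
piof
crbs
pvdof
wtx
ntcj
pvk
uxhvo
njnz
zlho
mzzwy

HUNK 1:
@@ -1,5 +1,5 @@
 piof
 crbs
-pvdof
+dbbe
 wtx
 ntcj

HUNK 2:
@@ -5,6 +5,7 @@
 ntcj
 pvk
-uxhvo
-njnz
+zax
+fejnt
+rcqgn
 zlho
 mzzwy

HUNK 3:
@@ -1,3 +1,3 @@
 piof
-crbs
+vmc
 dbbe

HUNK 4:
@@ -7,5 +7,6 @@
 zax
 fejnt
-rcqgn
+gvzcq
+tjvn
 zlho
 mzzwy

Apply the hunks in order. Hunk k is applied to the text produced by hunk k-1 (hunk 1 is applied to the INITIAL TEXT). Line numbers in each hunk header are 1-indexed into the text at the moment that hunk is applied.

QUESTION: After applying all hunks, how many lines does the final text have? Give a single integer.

Answer: 12

Derivation:
Hunk 1: at line 1 remove [pvdof] add [dbbe] -> 10 lines: piof crbs dbbe wtx ntcj pvk uxhvo njnz zlho mzzwy
Hunk 2: at line 5 remove [uxhvo,njnz] add [zax,fejnt,rcqgn] -> 11 lines: piof crbs dbbe wtx ntcj pvk zax fejnt rcqgn zlho mzzwy
Hunk 3: at line 1 remove [crbs] add [vmc] -> 11 lines: piof vmc dbbe wtx ntcj pvk zax fejnt rcqgn zlho mzzwy
Hunk 4: at line 7 remove [rcqgn] add [gvzcq,tjvn] -> 12 lines: piof vmc dbbe wtx ntcj pvk zax fejnt gvzcq tjvn zlho mzzwy
Final line count: 12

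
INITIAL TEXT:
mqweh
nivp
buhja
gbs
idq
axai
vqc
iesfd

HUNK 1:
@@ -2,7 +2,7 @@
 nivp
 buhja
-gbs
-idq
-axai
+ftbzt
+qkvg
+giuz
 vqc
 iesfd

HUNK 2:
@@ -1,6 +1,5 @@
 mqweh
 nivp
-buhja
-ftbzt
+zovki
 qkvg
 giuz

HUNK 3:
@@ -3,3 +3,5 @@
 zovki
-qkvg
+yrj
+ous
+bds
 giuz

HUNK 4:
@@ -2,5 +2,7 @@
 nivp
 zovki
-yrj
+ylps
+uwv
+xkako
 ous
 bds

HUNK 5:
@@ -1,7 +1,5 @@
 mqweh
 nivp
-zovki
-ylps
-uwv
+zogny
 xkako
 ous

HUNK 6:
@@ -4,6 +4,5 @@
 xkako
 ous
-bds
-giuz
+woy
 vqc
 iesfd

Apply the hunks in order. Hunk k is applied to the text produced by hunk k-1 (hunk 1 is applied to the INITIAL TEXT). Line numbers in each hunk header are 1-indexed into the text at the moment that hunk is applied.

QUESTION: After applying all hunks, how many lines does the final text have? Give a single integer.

Hunk 1: at line 2 remove [gbs,idq,axai] add [ftbzt,qkvg,giuz] -> 8 lines: mqweh nivp buhja ftbzt qkvg giuz vqc iesfd
Hunk 2: at line 1 remove [buhja,ftbzt] add [zovki] -> 7 lines: mqweh nivp zovki qkvg giuz vqc iesfd
Hunk 3: at line 3 remove [qkvg] add [yrj,ous,bds] -> 9 lines: mqweh nivp zovki yrj ous bds giuz vqc iesfd
Hunk 4: at line 2 remove [yrj] add [ylps,uwv,xkako] -> 11 lines: mqweh nivp zovki ylps uwv xkako ous bds giuz vqc iesfd
Hunk 5: at line 1 remove [zovki,ylps,uwv] add [zogny] -> 9 lines: mqweh nivp zogny xkako ous bds giuz vqc iesfd
Hunk 6: at line 4 remove [bds,giuz] add [woy] -> 8 lines: mqweh nivp zogny xkako ous woy vqc iesfd
Final line count: 8

Answer: 8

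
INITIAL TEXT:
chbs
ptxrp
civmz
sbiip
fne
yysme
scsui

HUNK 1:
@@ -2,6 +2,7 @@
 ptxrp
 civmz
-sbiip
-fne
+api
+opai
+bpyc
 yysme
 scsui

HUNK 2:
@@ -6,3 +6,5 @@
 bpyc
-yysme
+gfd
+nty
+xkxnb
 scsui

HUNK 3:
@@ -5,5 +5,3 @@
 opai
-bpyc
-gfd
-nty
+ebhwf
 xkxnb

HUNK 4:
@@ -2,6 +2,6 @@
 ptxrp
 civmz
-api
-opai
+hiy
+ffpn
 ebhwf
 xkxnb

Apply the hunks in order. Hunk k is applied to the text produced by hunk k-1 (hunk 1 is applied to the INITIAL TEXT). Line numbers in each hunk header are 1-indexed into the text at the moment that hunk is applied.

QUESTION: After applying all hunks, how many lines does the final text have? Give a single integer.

Hunk 1: at line 2 remove [sbiip,fne] add [api,opai,bpyc] -> 8 lines: chbs ptxrp civmz api opai bpyc yysme scsui
Hunk 2: at line 6 remove [yysme] add [gfd,nty,xkxnb] -> 10 lines: chbs ptxrp civmz api opai bpyc gfd nty xkxnb scsui
Hunk 3: at line 5 remove [bpyc,gfd,nty] add [ebhwf] -> 8 lines: chbs ptxrp civmz api opai ebhwf xkxnb scsui
Hunk 4: at line 2 remove [api,opai] add [hiy,ffpn] -> 8 lines: chbs ptxrp civmz hiy ffpn ebhwf xkxnb scsui
Final line count: 8

Answer: 8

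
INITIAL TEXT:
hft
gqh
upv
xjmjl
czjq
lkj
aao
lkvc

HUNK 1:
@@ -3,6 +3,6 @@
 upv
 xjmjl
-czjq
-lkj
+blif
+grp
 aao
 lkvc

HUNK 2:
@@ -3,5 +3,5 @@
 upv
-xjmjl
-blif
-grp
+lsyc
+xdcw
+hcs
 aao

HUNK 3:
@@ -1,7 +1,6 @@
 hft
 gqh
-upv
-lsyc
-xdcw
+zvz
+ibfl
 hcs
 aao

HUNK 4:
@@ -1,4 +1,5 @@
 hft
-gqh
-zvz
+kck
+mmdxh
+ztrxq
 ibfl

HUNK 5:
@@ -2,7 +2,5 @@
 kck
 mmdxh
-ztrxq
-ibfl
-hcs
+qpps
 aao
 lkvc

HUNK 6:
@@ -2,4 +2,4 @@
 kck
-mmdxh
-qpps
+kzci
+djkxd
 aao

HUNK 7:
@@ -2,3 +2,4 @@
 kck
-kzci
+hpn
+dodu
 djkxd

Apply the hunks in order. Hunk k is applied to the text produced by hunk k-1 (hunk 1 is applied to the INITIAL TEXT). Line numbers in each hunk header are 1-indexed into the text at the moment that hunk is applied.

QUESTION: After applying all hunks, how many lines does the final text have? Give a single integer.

Answer: 7

Derivation:
Hunk 1: at line 3 remove [czjq,lkj] add [blif,grp] -> 8 lines: hft gqh upv xjmjl blif grp aao lkvc
Hunk 2: at line 3 remove [xjmjl,blif,grp] add [lsyc,xdcw,hcs] -> 8 lines: hft gqh upv lsyc xdcw hcs aao lkvc
Hunk 3: at line 1 remove [upv,lsyc,xdcw] add [zvz,ibfl] -> 7 lines: hft gqh zvz ibfl hcs aao lkvc
Hunk 4: at line 1 remove [gqh,zvz] add [kck,mmdxh,ztrxq] -> 8 lines: hft kck mmdxh ztrxq ibfl hcs aao lkvc
Hunk 5: at line 2 remove [ztrxq,ibfl,hcs] add [qpps] -> 6 lines: hft kck mmdxh qpps aao lkvc
Hunk 6: at line 2 remove [mmdxh,qpps] add [kzci,djkxd] -> 6 lines: hft kck kzci djkxd aao lkvc
Hunk 7: at line 2 remove [kzci] add [hpn,dodu] -> 7 lines: hft kck hpn dodu djkxd aao lkvc
Final line count: 7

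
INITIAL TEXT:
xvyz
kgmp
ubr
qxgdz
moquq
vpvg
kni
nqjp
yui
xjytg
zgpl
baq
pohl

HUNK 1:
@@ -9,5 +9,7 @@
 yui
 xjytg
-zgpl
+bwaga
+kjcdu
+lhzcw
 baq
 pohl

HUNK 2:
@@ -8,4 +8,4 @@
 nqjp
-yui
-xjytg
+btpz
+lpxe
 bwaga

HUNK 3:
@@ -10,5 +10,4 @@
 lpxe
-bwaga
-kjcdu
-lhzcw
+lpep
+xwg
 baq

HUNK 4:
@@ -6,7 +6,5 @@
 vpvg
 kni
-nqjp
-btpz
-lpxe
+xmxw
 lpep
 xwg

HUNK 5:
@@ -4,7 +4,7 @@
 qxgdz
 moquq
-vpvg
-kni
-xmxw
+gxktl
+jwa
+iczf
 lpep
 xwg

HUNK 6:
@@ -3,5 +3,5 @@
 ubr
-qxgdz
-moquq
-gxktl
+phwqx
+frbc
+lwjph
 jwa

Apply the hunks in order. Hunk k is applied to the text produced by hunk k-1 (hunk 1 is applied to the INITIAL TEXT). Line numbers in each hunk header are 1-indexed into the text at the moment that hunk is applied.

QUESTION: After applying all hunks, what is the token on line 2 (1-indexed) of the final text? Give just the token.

Hunk 1: at line 9 remove [zgpl] add [bwaga,kjcdu,lhzcw] -> 15 lines: xvyz kgmp ubr qxgdz moquq vpvg kni nqjp yui xjytg bwaga kjcdu lhzcw baq pohl
Hunk 2: at line 8 remove [yui,xjytg] add [btpz,lpxe] -> 15 lines: xvyz kgmp ubr qxgdz moquq vpvg kni nqjp btpz lpxe bwaga kjcdu lhzcw baq pohl
Hunk 3: at line 10 remove [bwaga,kjcdu,lhzcw] add [lpep,xwg] -> 14 lines: xvyz kgmp ubr qxgdz moquq vpvg kni nqjp btpz lpxe lpep xwg baq pohl
Hunk 4: at line 6 remove [nqjp,btpz,lpxe] add [xmxw] -> 12 lines: xvyz kgmp ubr qxgdz moquq vpvg kni xmxw lpep xwg baq pohl
Hunk 5: at line 4 remove [vpvg,kni,xmxw] add [gxktl,jwa,iczf] -> 12 lines: xvyz kgmp ubr qxgdz moquq gxktl jwa iczf lpep xwg baq pohl
Hunk 6: at line 3 remove [qxgdz,moquq,gxktl] add [phwqx,frbc,lwjph] -> 12 lines: xvyz kgmp ubr phwqx frbc lwjph jwa iczf lpep xwg baq pohl
Final line 2: kgmp

Answer: kgmp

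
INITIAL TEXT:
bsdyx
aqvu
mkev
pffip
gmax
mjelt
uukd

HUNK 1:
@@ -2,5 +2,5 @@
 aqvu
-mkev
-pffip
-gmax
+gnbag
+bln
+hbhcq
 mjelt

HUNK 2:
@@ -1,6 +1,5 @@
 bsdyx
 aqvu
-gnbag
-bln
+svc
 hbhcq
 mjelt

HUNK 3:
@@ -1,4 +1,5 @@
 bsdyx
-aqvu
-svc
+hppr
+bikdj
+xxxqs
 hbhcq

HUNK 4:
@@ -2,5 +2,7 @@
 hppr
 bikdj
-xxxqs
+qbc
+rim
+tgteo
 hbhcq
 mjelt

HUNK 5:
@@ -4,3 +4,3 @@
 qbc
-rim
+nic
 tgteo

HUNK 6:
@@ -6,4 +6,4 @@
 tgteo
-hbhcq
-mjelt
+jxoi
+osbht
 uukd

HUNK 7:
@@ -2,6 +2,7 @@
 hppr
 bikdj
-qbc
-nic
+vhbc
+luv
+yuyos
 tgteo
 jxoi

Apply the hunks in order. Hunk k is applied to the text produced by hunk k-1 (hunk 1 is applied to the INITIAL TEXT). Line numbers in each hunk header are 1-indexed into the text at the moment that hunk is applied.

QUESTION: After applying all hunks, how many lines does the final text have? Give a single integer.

Answer: 10

Derivation:
Hunk 1: at line 2 remove [mkev,pffip,gmax] add [gnbag,bln,hbhcq] -> 7 lines: bsdyx aqvu gnbag bln hbhcq mjelt uukd
Hunk 2: at line 1 remove [gnbag,bln] add [svc] -> 6 lines: bsdyx aqvu svc hbhcq mjelt uukd
Hunk 3: at line 1 remove [aqvu,svc] add [hppr,bikdj,xxxqs] -> 7 lines: bsdyx hppr bikdj xxxqs hbhcq mjelt uukd
Hunk 4: at line 2 remove [xxxqs] add [qbc,rim,tgteo] -> 9 lines: bsdyx hppr bikdj qbc rim tgteo hbhcq mjelt uukd
Hunk 5: at line 4 remove [rim] add [nic] -> 9 lines: bsdyx hppr bikdj qbc nic tgteo hbhcq mjelt uukd
Hunk 6: at line 6 remove [hbhcq,mjelt] add [jxoi,osbht] -> 9 lines: bsdyx hppr bikdj qbc nic tgteo jxoi osbht uukd
Hunk 7: at line 2 remove [qbc,nic] add [vhbc,luv,yuyos] -> 10 lines: bsdyx hppr bikdj vhbc luv yuyos tgteo jxoi osbht uukd
Final line count: 10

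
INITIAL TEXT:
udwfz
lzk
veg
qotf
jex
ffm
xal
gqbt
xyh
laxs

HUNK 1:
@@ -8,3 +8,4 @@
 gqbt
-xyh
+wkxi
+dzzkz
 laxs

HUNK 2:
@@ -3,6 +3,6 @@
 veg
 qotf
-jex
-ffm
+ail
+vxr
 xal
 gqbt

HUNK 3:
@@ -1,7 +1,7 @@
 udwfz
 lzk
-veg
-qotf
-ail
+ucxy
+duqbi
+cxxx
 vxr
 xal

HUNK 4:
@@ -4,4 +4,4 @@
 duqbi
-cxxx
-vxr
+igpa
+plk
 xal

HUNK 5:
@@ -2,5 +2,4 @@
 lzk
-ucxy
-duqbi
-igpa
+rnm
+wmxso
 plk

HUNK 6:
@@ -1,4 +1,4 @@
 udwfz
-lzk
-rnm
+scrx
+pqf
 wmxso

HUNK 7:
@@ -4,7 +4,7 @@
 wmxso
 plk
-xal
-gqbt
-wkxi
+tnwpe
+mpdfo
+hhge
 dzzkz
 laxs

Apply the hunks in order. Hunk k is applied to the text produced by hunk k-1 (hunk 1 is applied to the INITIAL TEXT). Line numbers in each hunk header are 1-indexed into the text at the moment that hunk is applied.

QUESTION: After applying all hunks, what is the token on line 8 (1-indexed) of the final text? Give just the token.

Hunk 1: at line 8 remove [xyh] add [wkxi,dzzkz] -> 11 lines: udwfz lzk veg qotf jex ffm xal gqbt wkxi dzzkz laxs
Hunk 2: at line 3 remove [jex,ffm] add [ail,vxr] -> 11 lines: udwfz lzk veg qotf ail vxr xal gqbt wkxi dzzkz laxs
Hunk 3: at line 1 remove [veg,qotf,ail] add [ucxy,duqbi,cxxx] -> 11 lines: udwfz lzk ucxy duqbi cxxx vxr xal gqbt wkxi dzzkz laxs
Hunk 4: at line 4 remove [cxxx,vxr] add [igpa,plk] -> 11 lines: udwfz lzk ucxy duqbi igpa plk xal gqbt wkxi dzzkz laxs
Hunk 5: at line 2 remove [ucxy,duqbi,igpa] add [rnm,wmxso] -> 10 lines: udwfz lzk rnm wmxso plk xal gqbt wkxi dzzkz laxs
Hunk 6: at line 1 remove [lzk,rnm] add [scrx,pqf] -> 10 lines: udwfz scrx pqf wmxso plk xal gqbt wkxi dzzkz laxs
Hunk 7: at line 4 remove [xal,gqbt,wkxi] add [tnwpe,mpdfo,hhge] -> 10 lines: udwfz scrx pqf wmxso plk tnwpe mpdfo hhge dzzkz laxs
Final line 8: hhge

Answer: hhge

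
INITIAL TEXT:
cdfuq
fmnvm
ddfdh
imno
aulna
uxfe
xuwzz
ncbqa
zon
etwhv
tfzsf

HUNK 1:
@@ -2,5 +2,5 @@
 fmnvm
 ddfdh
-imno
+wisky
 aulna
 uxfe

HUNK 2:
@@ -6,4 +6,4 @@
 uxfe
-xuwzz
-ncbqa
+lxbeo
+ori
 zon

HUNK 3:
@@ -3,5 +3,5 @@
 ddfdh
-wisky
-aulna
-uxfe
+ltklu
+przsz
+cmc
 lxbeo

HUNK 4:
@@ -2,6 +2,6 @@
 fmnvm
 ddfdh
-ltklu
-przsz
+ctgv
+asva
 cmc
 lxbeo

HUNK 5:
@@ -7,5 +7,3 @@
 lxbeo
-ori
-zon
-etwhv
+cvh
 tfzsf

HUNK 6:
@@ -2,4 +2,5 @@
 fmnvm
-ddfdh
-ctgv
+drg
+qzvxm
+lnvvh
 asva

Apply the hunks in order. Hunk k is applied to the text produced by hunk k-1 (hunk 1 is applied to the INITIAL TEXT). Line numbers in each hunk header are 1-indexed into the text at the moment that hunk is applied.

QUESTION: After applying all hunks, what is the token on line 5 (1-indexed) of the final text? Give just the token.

Hunk 1: at line 2 remove [imno] add [wisky] -> 11 lines: cdfuq fmnvm ddfdh wisky aulna uxfe xuwzz ncbqa zon etwhv tfzsf
Hunk 2: at line 6 remove [xuwzz,ncbqa] add [lxbeo,ori] -> 11 lines: cdfuq fmnvm ddfdh wisky aulna uxfe lxbeo ori zon etwhv tfzsf
Hunk 3: at line 3 remove [wisky,aulna,uxfe] add [ltklu,przsz,cmc] -> 11 lines: cdfuq fmnvm ddfdh ltklu przsz cmc lxbeo ori zon etwhv tfzsf
Hunk 4: at line 2 remove [ltklu,przsz] add [ctgv,asva] -> 11 lines: cdfuq fmnvm ddfdh ctgv asva cmc lxbeo ori zon etwhv tfzsf
Hunk 5: at line 7 remove [ori,zon,etwhv] add [cvh] -> 9 lines: cdfuq fmnvm ddfdh ctgv asva cmc lxbeo cvh tfzsf
Hunk 6: at line 2 remove [ddfdh,ctgv] add [drg,qzvxm,lnvvh] -> 10 lines: cdfuq fmnvm drg qzvxm lnvvh asva cmc lxbeo cvh tfzsf
Final line 5: lnvvh

Answer: lnvvh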